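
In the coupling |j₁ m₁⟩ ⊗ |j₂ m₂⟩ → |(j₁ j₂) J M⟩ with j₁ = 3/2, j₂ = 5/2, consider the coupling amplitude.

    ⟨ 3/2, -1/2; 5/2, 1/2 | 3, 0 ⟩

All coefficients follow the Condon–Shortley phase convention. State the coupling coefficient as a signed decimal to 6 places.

-0.447214  (= −√(1/5))

√[7·1!2!4!/8! · 1!2!3!2!3!3!] = √(36/5)
  +(−1)^0/∏(0,1,2,3,0,1)! = 1/12  (running 1/12)
  +(−1)^1/∏(1,0,1,2,1,2)! = -1/4  (running -1/6)
⟨..|..⟩ = √(36/5)·(-1/6) = -0.447214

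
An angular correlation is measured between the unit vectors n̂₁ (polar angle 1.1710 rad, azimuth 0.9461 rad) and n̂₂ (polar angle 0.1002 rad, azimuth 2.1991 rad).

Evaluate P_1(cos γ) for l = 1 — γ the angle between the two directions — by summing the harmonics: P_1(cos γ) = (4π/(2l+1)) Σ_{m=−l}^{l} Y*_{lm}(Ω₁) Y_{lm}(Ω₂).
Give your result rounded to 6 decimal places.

Summing Y*_{l m}(θ₁,φ₁)·Y_{l m}(θ₂,φ₂) over m ∈ [−1, 1]; prefactor 4π/(2·1+1) = 4.188790:
  m=-1: Y*=+0.186128+0.258144i  Y=-0.020314-0.027960i  product +0.003437-0.010448i
  m=+0: Y*=+0.190179-0.000000i  Y=+0.486152+0.000000i  product +0.092456+0.000000i
  m=+1: Y*=-0.186128+0.258144i  Y=+0.020314-0.027960i  product +0.003437+0.010448i
Accumulated sum +0.099330+0.000000i; after 4π/(2l+1) scaling, +0.416071+0.000000i ⇒ P_1 = 0.416071

0.416071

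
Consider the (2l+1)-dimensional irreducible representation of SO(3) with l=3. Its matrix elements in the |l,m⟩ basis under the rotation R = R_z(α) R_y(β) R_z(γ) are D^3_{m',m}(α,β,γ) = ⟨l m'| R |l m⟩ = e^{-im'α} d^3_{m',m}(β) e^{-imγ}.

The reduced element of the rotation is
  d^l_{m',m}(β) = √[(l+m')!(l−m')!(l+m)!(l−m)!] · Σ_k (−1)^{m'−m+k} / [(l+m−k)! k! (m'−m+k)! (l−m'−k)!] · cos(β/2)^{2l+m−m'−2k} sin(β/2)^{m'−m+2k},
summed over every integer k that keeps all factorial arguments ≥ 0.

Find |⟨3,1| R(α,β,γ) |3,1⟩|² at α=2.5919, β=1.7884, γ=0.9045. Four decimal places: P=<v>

P=0.0332

First d^3_{1,1}(β=1.7884), then the phase factors e^{-i(1)α} and e^{-i(1)γ}:
Half-angle: c=0.626143, s=0.779708. N=√(24·2·24·2)=48.000000
Admissible k: 0..2 (factorial args all ≥0)
  k=0: (−1)^0·48.0000/(48)·0.6261^6·0.7797^0 = +0.060262
  k=1: (−1)^1·48.0000/(6)·0.6261^4·0.7797^2 = -0.747563
  k=2: (−1)^2·48.0000/(8)·0.6261^2·0.7797^4 = +0.869415
d^3_{1,1}(1.7884) = +0.060262 -0.747563 +0.869415 = +0.182113
|D^3_{1,1}|² = |d^3_{1,1}(β)|² = (+0.182113)² = 0.033165 (the z-rotation phases have unit modulus)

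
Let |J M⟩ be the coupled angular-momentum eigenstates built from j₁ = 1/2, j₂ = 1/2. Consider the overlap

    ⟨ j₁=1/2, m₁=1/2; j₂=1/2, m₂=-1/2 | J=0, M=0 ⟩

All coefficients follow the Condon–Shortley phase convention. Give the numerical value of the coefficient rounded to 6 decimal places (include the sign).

triangle: 1!×0!×0!/2! = 1/2
(j±m)!: 1!×0!×0!×1!×0!×0! = 1
prefactor² = (2J+1)×Δ×N² = 1/2
  k=0: +1/(0!×1!×0!×0!×0!×0!) = 1
Σ = 1  ⇒  CG² = 1/2×1² = 1/2
CG = +√(1/2) = +0.707107

+0.707107  (= +√(1/2))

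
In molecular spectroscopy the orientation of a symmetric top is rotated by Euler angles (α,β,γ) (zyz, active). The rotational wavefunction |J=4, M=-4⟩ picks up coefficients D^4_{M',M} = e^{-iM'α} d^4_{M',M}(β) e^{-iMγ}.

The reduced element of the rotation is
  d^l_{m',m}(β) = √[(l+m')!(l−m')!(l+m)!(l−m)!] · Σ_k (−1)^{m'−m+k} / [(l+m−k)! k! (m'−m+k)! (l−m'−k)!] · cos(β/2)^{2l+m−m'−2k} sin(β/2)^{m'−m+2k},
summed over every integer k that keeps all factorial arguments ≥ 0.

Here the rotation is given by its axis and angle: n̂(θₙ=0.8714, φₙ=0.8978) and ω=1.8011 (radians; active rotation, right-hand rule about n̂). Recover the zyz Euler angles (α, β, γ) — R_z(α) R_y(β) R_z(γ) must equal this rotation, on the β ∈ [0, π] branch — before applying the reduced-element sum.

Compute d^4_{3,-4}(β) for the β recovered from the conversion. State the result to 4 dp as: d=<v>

d=-0.0631

Axis–angle → zyz. n̂ = (sinθₙcosφₙ, sinθₙsinφₙ, cosθₙ) = (+0.476993, +0.598378, +0.643756), ω = 1.8011.
R = I cosω + sinω [n̂]ₓ + (1−cosω) n̂n̂ᵀ gives
  R = [+0.051186, -0.276183, +0.959741; +0.977335, +0.211518, +0.008744; -0.205417, +0.937541, +0.280750]
β = atan2(√(R₁₃²+R₂₃²), R₃₃) = 1.286221; α = atan2(R₂₃, R₁₃) mod 2π = 0.009110; γ = atan2(R₃₂, −R₃₁) mod 2π = 1.355103
d^4_{3,-4}(β=1.2862) via the finite sum:
c=cos(1.286221/2)=0.800234, s=sin(1.286221/2)=0.599688; N=√[5040·1·1·40320]=14255.272709
k∈{0} keeps every argument non-negative
  k=0: (−1)^7·14255.2727/(5040)·0.8002^1·0.5997^7 = -0.063130
d^4_{3,-4}(1.2862) = -0.063130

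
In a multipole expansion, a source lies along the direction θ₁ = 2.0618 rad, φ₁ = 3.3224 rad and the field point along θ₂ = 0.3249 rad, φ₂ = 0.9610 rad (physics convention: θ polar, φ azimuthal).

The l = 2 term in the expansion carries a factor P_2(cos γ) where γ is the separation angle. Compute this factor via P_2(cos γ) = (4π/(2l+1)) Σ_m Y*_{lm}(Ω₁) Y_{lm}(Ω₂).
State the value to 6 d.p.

Term-by-term m-sum for l=2 (normalisation 4π/5 = 2.513274):
  m=-2: (0.28097 + 0.10628j) × (-0.01354 - 0.03696j) = 0.00012 - 0.01182j  (running Σ = 0.00012 - 0.01182j)
  m=-1: (0.31599 + 0.05776j) × (0.13384 - 0.19158j) = 0.05336 - 0.05281j  (running Σ = 0.05348 - 0.06463j)
  m=0: (-0.10504 + 0.00000j) × (0.53437 + 0.00000j) = -0.05613 + 0.00000j  (running Σ = -0.00264 - 0.06463j)
  m=1: (-0.31599 + 0.05776j) × (-0.13384 - 0.19158j) = 0.05336 + 0.05281j  (running Σ = 0.05072 - 0.01182j)
  m=2: (0.28097 - 0.10628j) × (-0.01354 + 0.03696j) = 0.00012 + 0.01182j  (running Σ = 0.05084 + 0.00000j)
Σ over m = 0.05084 + 0.00000j; ×(4π/5) → 0.12777 + 0.00000j. Real part: 0.127775

0.127775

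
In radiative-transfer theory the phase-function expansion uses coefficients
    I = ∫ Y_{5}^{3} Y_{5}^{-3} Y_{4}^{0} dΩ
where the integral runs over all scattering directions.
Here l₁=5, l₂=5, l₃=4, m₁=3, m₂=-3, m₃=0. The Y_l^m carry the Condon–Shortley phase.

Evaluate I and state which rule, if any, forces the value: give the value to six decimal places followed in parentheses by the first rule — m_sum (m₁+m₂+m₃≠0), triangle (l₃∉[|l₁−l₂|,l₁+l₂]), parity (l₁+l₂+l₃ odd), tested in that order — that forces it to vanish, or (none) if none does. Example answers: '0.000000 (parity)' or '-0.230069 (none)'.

m-sum 0 ✓  L=14 even ✓  0≤4≤10 ✓
Π(2lᵢ+1) = 11×11×9 = 1089
triangle coeff Δ(5,5,4) = 1/3153150
Σ_t [1,5]: t=1:−1/69120 t=2:+1/1728 t=3:−1/576 t=4:+1/1728 t=5:−1/69120 = -7/11520
(3j)²=2/143 [(5 5 4; 0 0 0)], sign=-1
Σ_t [0,2]: t=0:+1/11520 t=1:−1/4320 t=2:+1/27648 = -1/9216
(3j)²=2/143 [(5 5 4; 3 -3 0)], sign=-1
⇒ 4πI² = 36/169
I = (+1)√(36/169/(4π)) = 0.13019760
No selection rule forces the value: the integral is nonzero (none).

0.130198 (none)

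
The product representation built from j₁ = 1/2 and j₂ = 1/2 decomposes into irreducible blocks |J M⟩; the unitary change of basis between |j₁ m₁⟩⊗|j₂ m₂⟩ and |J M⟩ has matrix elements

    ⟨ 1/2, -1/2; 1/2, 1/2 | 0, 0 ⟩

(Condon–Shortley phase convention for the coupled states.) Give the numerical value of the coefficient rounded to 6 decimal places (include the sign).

√[1·1!0!0!/2! · 0!1!1!0!0!0!] = √(1/2)
  +(−1)^1/∏(1,0,0,0,0,0)! = -1  (running -1)
⟨..|..⟩ = √(1/2)·(-1) = -0.707107

−√(1/2) ≈ -0.707107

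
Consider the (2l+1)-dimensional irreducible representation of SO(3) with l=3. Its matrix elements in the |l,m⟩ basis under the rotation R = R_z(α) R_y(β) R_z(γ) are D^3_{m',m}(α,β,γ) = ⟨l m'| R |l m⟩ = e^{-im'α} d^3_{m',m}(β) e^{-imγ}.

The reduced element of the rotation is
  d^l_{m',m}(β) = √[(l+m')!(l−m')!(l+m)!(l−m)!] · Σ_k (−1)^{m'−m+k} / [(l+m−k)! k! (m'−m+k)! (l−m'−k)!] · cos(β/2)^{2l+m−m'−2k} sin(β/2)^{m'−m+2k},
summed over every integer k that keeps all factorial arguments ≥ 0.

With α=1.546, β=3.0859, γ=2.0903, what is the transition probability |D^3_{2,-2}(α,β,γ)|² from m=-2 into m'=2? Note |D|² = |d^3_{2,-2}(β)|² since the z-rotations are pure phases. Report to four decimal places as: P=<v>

Split into d^3_{2,-2}(β=3.0859) × two z-phases.
c=cos(3.085900/2)=0.027843, s=sin(3.085900/2)=0.999612; N=√[120·1·1·120]=120.000000
Admissible k: 0..1 (factorial args all ≥0)
  k=0: (−1)^4·120.0000/(24)·0.0278^2·0.9996^4 = +0.003870
  k=1: (−1)^5·120.0000/(120)·0.0278^0·0.9996^6 = -0.997676
d^3_{2,-2}(3.0859) = +0.003870 -0.997676 = -0.993806
|D^3_{2,-2}|² = |d^3_{2,-2}(β)|² = (-0.993806)² = 0.987651 (the z-rotation phases have unit modulus)

P=0.9877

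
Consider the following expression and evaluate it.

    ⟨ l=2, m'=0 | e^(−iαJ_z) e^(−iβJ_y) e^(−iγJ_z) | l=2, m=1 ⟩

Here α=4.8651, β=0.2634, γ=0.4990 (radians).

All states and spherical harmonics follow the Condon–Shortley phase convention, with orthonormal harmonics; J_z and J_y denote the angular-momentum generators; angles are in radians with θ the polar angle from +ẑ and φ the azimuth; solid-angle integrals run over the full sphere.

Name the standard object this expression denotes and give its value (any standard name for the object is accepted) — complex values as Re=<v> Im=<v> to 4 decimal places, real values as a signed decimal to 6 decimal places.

This is a Wigner D-matrix element — the rotation-matrix element ⟨l m'| R(α,β,γ) |l m⟩ in the angular-momentum basis.
First d^2_{0,1}(β=0.2634), then the phase factors e^{-i(0)α} and e^{-i(1)γ}:
With c≡cos(β/2)=0.991340 and s≡sin(β/2)=0.131320, N=[2·2·6·1]^{1/2}=4.898979
k∈{1,2} keeps every argument non-negative
  k=1: (−1)^0·4.8990/(2)·0.9913^3·0.1313^1 = +0.313381
  k=2: (−1)^1·4.8990/(2)·0.9913^1·0.1313^3 = -0.005499
d^2_{0,1}(0.2634) = +0.313381 -0.005499 = +0.307882
Attach z-rotation phases: D = e^{-i(0)(4.8651)}·(+0.307882)·e^{-i(1)(0.4990)} = +0.270340-0.147336i

Wigner D-matrix element, Re=0.2703 Im=-0.1473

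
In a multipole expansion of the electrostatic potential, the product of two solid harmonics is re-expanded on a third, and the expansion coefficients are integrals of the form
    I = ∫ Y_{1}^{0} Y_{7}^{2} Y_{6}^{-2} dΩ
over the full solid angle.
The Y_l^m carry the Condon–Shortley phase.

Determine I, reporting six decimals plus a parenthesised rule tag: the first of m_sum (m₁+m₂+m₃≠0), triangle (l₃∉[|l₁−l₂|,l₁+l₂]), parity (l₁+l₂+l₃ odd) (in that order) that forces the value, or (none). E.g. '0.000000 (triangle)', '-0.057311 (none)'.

Rules hold: Σm=0, L=14 even, 6≤6≤8.
N = 3·15·13 = 585
Δ = 2!·0!·12!/15! = 1/1365
Racah Σ t=1..1: t=1:−1/518400 = -1/518400
⇒ 3j(1 7 6; 0 0 0)² = 7/195, sgn -1
Racah Σ t=1..1: t=1:−1/967680 = -1/967680
⇒ 3j(1 7 6; 0 2 -2)² = 3/91, sgn -1
4πI² = N·(3j₀)²·(3jₘ)² = 9/13
I = +1·√(0.692308/4π) = 0.23471705
No selection rule forces the value: the integral is nonzero (none).

0.234717 (none)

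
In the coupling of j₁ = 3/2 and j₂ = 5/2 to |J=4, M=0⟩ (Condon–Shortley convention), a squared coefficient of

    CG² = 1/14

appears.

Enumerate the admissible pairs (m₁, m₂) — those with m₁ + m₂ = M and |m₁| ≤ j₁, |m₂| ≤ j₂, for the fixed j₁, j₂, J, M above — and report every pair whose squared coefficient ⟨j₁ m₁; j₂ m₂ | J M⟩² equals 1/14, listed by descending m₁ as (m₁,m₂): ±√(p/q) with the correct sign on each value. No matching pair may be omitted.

Admissible pairs with m₁+m₂ = M = 0: (-3/2,3/2), (-1/2,1/2), (1/2,-1/2), (3/2,-3/2)
  (m₁,m₂)=(3/2,-3/2): CG² = 1/14, CG = +√(1/14)   ← matches the target
  (m₁,m₂)=(1/2,-1/2): CG² = 3/7, CG = +√(3/7)
  (m₁,m₂)=(-1/2,1/2): CG² = 3/7, CG = +√(3/7)
  (m₁,m₂)=(-3/2,3/2): CG² = 1/14, CG = +√(1/14)   ← matches the target
Pairs with CG² = 1/14: (3/2,-3/2): +√(1/14); (-3/2,3/2): +√(1/14)

(3/2,-3/2): +√(1/14); (-3/2,3/2): +√(1/14)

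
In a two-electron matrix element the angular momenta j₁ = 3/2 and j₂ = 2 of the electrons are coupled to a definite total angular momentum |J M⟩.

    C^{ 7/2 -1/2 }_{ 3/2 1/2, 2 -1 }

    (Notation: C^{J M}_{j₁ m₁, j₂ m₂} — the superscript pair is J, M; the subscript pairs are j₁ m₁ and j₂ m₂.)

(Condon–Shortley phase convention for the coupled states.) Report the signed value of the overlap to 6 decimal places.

+√(12/35) ≈ +0.585540

j₁+j₂−J=0  J+j₁−j₂=3  J−j₁+j₂=4  j₁+j₂+J+1=8
(j₁±m₁, j₂±m₂, J±M) = (2,1,1,3,3,4)
P² = 1728/35
sum k=0..0:
  [0] +1/12 = 1/12
S = 1/12
C² = P²·S² = 12/35 ; C = +0.585540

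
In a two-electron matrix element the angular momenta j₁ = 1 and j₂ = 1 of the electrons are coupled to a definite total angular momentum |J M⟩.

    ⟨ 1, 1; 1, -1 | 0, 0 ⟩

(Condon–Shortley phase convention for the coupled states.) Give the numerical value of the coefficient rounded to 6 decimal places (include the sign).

+0.577350  (= +√(1/3))

j₁+j₂−J=2  J+j₁−j₂=0  J−j₁+j₂=0  j₁+j₂+J+1=3
(j₁±m₁, j₂±m₂, J±M) = (2,0,0,2,0,0)
P² = 4/3
sum k=0..0:
  [0] +1/2 = 1/2
S = 1/2
C² = P²·S² = 1/3 ; C = +0.577350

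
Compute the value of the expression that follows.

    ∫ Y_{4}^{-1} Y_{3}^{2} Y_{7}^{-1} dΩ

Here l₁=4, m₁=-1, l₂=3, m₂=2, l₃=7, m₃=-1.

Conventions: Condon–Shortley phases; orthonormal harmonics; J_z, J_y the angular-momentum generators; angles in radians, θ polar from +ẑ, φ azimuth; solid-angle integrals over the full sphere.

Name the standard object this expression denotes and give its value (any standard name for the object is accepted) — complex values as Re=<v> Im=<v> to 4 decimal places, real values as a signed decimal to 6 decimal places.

Gaunt coefficient, -0.123510

This is a Gaunt coefficient — the integral of a triple product of spherical harmonics over the sphere.
Checks pass: Σm=0; 14 even; l₃=7∈[1,7].
(2·4+1)(2·3+1)(2·7+1) = 945
Δ: 0! 8! 6! / 15! → 1/45045
sum: t=0:+1/20736 = 1/20736
3j²(4 3 7; 0 0 0) = Δ·Π!·Σ² = 35/1287  (sign -1)
sum: t=0:+1/86400 = 1/86400
3j²(4 3 7; -1 2 -1) = Δ·Π!·Σ² = 16/2145  (sign +1)
combine: 4πI² = 945·35/1287·16/2145 = 3920/20449
take √, sign -1: I = -0.12350998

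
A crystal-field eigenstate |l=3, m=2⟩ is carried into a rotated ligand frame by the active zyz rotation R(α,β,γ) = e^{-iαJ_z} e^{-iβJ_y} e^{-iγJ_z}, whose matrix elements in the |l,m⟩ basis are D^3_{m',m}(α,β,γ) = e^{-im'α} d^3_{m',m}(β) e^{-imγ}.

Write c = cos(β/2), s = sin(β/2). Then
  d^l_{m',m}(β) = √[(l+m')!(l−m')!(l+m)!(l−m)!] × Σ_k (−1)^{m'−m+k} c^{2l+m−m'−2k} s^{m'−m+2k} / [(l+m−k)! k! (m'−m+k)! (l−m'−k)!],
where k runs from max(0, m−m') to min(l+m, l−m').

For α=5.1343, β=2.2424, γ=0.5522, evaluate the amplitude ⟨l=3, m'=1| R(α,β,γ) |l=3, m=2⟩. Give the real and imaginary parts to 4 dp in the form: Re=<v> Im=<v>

D^3_{1,2}(5.1343,2.2424,0.5522) = e^{-i·1·5.1343}·d^3_{1,2}(2.2424)·e^{-i·2·0.5522}. Compute d first:
Half-angle: c=0.434602, s=0.900623. N=√(24·2·120·1)=75.894664
k∈{1,2} keeps every argument non-negative
  k=1: (−1)^0·75.8947/(24)·0.4346^5·0.9006^1 = +0.044157
  k=2: (−1)^1·75.8947/(12)·0.4346^3·0.9006^3 = -0.379257
d^3_{1,2}(2.2424) = +0.044157 -0.379257 = -0.335100
Phases: e^{-i·(1)·5.1343}=+0.409505+0.912308i, e^{-i·(2)·0.5522}=+0.449670-0.893195i ⇒ D=-0.334768-0.014902i

Re=-0.3348 Im=-0.0149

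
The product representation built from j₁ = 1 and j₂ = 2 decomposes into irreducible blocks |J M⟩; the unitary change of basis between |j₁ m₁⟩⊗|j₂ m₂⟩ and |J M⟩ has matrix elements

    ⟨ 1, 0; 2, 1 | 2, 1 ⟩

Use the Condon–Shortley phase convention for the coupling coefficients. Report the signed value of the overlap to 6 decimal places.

√[5·1!1!3!/6! · 1!1!3!1!3!1!] = √(3/2)
  +(−1)^0/∏(0,1,1,3,0,0)! = 1/6  (running 1/6)
  +(−1)^1/∏(1,0,0,2,1,1)! = -1/2  (running -1/3)
⟨..|..⟩ = √(3/2)·(-1/3) = -0.408248

-0.408248  (= −√(1/6))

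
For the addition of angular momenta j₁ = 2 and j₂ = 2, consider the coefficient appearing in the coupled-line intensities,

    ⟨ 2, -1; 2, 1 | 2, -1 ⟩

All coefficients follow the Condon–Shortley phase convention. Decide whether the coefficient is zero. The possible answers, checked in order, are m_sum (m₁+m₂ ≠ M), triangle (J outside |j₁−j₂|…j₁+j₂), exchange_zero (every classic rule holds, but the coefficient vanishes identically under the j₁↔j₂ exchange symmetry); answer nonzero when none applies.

m_sum

m-sum: m₁+m₂ = -1+1 = 0, M = -1  ✗ ⇒ coefficient is 0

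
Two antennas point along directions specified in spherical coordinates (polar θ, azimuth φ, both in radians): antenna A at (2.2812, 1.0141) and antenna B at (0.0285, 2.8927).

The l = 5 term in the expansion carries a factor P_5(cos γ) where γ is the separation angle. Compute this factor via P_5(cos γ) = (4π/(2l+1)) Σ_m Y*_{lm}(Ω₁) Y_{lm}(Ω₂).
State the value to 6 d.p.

0.288565

Summing Y*_{l m}(θ₁,φ₁)·Y_{l m}(θ₂,φ₂) over m ∈ [−5, 5]; prefactor 4π/(2·5+1) = 1.142397:
  term(m=-5) = (-0.000000, -0.000000)   from Y*(Ω₁)=(0.040735, -0.108844), Y(Ω₂)=(-0.000000, -0.000000)
  term(m=-4) = (-0.000000, 0.000000)   from Y*(Ω₁)=(0.192830, 0.250527), Y(Ω₂)=(0.000001, 0.000001)
  term(m=-3) = (0.000022, 0.000016)   from Y*(Ω₁)=(-0.424085, 0.042247), Y(Ω₂)=(-0.000047, -0.000043)
  term(m=-2) = (0.000393, -0.000278)   from Y*(Ω₁)=(0.077382, -0.157210), Y(Ω₂)=(0.002414, 0.001312)
  term(m=-1) = (0.006190, 0.019471)   from Y*(Ω₁)=(-0.148279, -0.238254), Y(Ω₂)=(-0.070563, -0.017935)
  term(m=+0) = (0.239387, 0.000000)   from Y*(Ω₁)=(0.257430, -0.000000), Y(Ω₂)=(0.929911, 0.000000)
  term(m=+1) = (0.006190, -0.019471)   from Y*(Ω₁)=(0.148279, -0.238254), Y(Ω₂)=(0.070563, -0.017935)
  term(m=+2) = (0.000393, 0.000278)   from Y*(Ω₁)=(0.077382, 0.157210), Y(Ω₂)=(0.002414, -0.001312)
  term(m=+3) = (0.000022, -0.000016)   from Y*(Ω₁)=(0.424085, 0.042247), Y(Ω₂)=(0.000047, -0.000043)
  term(m=+4) = (-0.000000, -0.000000)   from Y*(Ω₁)=(0.192830, -0.250527), Y(Ω₂)=(0.000001, -0.000001)
  term(m=+5) = (-0.000000, 0.000000)   from Y*(Ω₁)=(-0.040735, -0.108844), Y(Ω₂)=(0.000000, -0.000000)
Σ over m = (0.252596, 0.000000); ×(4π/11) → (0.288565, 0.000000). Real part: 0.288565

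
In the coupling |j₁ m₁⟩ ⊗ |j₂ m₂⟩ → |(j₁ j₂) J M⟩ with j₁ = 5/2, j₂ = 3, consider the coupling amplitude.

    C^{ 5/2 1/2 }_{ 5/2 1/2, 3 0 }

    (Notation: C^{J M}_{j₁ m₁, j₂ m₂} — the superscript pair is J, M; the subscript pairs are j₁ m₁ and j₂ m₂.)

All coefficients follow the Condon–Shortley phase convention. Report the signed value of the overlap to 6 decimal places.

triangle: 3!×2!×3!/9! = 72/362880
(j±m)!: 3!×2!×3!×3!×3!×2! = 5184
prefactor² = (2J+1)×Δ×N² = 216/35
  k=0: +1/(0!×3!×2!×3!×0!×0!) = 1/72
  k=1: −1/(1!×2!×1!×2!×1!×1!) = -1/4
  k=2: +1/(2!×1!×0!×1!×2!×2!) = 1/8
Σ = -1/9  ⇒  CG² = 216/35×(-1/9)² = 8/105
CG = −√(8/105) = -0.276026

-0.276026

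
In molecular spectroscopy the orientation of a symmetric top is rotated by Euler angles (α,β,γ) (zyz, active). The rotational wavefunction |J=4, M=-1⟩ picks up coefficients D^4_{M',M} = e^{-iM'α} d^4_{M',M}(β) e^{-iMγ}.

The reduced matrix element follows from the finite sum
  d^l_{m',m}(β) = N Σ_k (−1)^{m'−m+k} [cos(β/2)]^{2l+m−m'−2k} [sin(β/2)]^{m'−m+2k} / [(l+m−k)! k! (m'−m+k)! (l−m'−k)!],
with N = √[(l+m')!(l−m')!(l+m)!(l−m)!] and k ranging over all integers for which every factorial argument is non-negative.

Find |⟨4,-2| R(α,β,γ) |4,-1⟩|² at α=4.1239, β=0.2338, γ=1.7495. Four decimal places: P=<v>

First d^4_{-2,-1}(β=0.2338), then the phase factors e^{-i(-2)α} and e^{-i(-1)γ}:
With c≡cos(β/2)=0.993175 and s≡sin(β/2)=0.116634, N=[2·720·6·120]^{1/2}=1018.233765
k: max(0,(-1)−(-2))=1 … min(4+(-1),4−(-2))=3
  k=1: (−1)^0·1018.2338/(240)·0.9932^7·0.1166^1 = +0.471674
  k=2: (−1)^1·1018.2338/(48)·0.9932^5·0.1166^3 = -0.032524
  k=3: (−1)^2·1018.2338/(72)·0.9932^3·0.1166^5 = +0.000299
d^4_{-2,-1}(0.2338) = +0.471674 -0.032524 +0.000299 = +0.439448
|D^4_{-2,-1}|² = |d^4_{-2,-1}(β)|² = (+0.439448)² = 0.193115 (the z-rotation phases have unit modulus)

P=0.1931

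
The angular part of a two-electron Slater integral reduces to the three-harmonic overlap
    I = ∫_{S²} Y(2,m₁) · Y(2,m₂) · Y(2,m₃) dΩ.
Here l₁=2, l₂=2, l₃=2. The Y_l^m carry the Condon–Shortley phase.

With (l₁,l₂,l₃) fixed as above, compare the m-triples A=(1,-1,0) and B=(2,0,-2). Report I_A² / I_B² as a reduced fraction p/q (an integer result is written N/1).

Shared (l₁,l₂,l₃)=(2,2,2): N and (l;000)² cancel in I_A²/I_B².
A: Δ = 2!·2!·2!/7! = 1/630; Racah Σ t=0..1: t=0:+1/2 t=1:−1/4 = 1/4; ⇒ 3j(2 2 2; 1 -1 0)² = 1/70, sgn +1
B: Δ = 2!·2!·2!/7! = 1/630; Racah Σ t=0..0: t=0:+1/8 = 1/8; ⇒ 3j(2 2 2; 2 0 -2)² = 2/35, sgn +1
I_A²/I_B² = (1/70)/(2/35) = 1/4

1/4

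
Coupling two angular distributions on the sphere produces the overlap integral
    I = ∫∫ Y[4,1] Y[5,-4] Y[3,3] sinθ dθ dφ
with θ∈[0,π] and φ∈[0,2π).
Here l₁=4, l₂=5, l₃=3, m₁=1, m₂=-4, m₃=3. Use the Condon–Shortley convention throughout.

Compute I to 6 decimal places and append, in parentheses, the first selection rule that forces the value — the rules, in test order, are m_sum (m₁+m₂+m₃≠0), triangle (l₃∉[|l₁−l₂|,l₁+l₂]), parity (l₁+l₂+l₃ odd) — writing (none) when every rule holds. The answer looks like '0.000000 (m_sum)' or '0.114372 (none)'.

-0.186208 (none)

Checks pass: Σm=0; 12 even; l₃=3∈[1,9].
(2·4+1)(2·5+1)(2·3+1) = 693
Δ: 6! 2! 4! / 13! → 1/180180
sum: t=2:+1/576 t=3:−1/144 t=4:+1/576 = -1/288
3j²(4 5 3; 0 0 0) = Δ·Π!·Σ² = 20/1001  (sign +1)
sum: t=1:−1/5760 = -1/5760
3j²(4 5 3; 1 -4 3) = Δ·Π!·Σ² = 9/286  (sign -1)
combine: 4πI² = 693·20/1001·9/286 = 810/1859
take √, sign -1: I = -0.18620781
No selection rule forces the value: the integral is nonzero (none).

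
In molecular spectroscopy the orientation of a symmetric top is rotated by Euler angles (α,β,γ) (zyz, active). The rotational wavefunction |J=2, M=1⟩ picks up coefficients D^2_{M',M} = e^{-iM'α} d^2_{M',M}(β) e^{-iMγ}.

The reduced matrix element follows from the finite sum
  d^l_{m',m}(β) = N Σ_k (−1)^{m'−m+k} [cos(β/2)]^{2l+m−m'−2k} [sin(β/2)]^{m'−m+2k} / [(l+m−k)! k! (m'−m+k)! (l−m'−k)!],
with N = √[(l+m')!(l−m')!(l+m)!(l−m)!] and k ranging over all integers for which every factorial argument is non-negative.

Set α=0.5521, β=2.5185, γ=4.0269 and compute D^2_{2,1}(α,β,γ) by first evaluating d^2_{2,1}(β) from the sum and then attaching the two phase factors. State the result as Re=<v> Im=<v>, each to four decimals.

Split into d^2_{2,1}(β=2.5185) × two z-phases.
Half-angle: c=0.306531, s=0.951861. N=√(24·1·6·1)=12.000000
k∈{0} keeps every argument non-negative
  k=0: (−1)^1·12.0000/(6)·0.3065^3·0.9519^1 = -0.054831
d^2_{2,1}(2.5185) = -0.054831
Attach z-rotation phases: D = e^{-i(2)(0.5521)}·(-0.054831)·e^{-i(1)(4.0269)} = -0.022293-0.050094i

Re=-0.0223 Im=-0.0501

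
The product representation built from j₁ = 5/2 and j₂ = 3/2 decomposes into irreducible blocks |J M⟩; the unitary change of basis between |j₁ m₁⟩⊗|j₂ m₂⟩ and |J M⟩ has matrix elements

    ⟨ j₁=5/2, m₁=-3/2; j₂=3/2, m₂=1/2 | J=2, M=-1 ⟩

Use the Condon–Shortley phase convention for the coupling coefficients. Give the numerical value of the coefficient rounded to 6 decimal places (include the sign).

triangle: 2!*3!*1!/7! = 12/5040
(j±m)!: 1!*4!*2!*1!*1!*3! = 288
prefactor² = (2J+1)*Δ*N² = 24/7
  k=1: −1/(1!*1!*3!*1!*0!*0!) = -1/6
  k=2: +1/(2!*0!*2!*0!*1!*1!) = 1/4
Σ = 1/12  ⇒  CG² = 24/7*(1/12)² = 1/42
CG = +√(1/42) = +0.154303

+√(1/42) ≈ +0.154303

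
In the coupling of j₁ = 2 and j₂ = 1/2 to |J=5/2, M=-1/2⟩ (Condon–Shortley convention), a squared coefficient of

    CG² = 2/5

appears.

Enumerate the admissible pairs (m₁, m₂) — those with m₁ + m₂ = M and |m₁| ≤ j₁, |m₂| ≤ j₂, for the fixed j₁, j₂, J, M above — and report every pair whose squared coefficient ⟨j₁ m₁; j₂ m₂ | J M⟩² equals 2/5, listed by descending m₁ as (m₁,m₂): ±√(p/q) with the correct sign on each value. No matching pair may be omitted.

(-1,1/2): +√(2/5)

Admissible pairs with m₁+m₂ = M = -1/2: (-1,1/2), (0,-1/2)
  (m₁,m₂)=(0,-1/2): CG² = 3/5, CG = +√(3/5)
  (m₁,m₂)=(-1,1/2): CG² = 2/5, CG = +√(2/5)   ← matches the target
Pairs with CG² = 2/5: (-1,1/2): +√(2/5)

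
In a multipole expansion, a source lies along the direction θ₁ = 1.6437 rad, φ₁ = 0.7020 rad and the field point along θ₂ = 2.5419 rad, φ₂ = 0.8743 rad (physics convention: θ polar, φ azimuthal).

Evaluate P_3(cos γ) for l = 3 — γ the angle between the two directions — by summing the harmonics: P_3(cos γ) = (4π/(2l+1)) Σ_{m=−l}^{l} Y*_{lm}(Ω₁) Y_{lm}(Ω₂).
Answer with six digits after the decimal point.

-0.341401

Summing Y*_{l m}(θ₁,φ₁)·Y_{l m}(θ₂,φ₂) over m ∈ [−3, 3]; prefactor 4π/(2·3+1) = 1.795196:
  m=-3: (-0.21110 + 0.35603j) × (-0.06514 - 0.03718j) = 0.02699 - 0.01534j  (running Σ = 0.02699 - 0.01534j)
  m=-2: (-0.01229 - 0.07302j) × (0.04753 + 0.26450j) = 0.01873 - 0.00672j  (running Σ = 0.04572 - 0.02206j)
  m=-1: (-0.23958 - 0.20262j) × (0.28169 - 0.33683j) = -0.13574 + 0.02362j  (running Σ = -0.09002 + 0.00156j)
  m=0: (0.08082 + 0.00000j) × (-0.12548 + 0.00000j) = -0.01014 + 0.00000j  (running Σ = -0.10016 + 0.00156j)
  m=1: (0.23958 - 0.20262j) × (-0.28169 - 0.33683j) = -0.13574 - 0.02362j  (running Σ = -0.23589 - 0.02206j)
  m=2: (-0.01229 + 0.07302j) × (0.04753 - 0.26450j) = 0.01873 + 0.00672j  (running Σ = -0.21716 - 0.01534j)
  m=3: (0.21110 + 0.35603j) × (0.06514 - 0.03718j) = 0.02699 + 0.01534j  (running Σ = -0.19017 + 0.00000j)
Σ over m = -0.19017 + 0.00000j; ×(4π/7) → -0.34140 + 0.00000j. Real part: -0.341401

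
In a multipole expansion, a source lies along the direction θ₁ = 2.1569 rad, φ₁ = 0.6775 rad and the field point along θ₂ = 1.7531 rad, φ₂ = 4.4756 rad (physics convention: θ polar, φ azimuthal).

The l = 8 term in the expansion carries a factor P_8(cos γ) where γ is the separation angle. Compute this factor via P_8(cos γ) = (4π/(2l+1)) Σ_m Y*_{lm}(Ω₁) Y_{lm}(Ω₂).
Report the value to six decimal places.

0.069358

Expand P_8 via completeness: Σ_{m} conj(Y_{8,m}) at Ω₁ times Y_{8,m} at Ω₂ —
  m=-8: Y*=(0.077747, -0.090891)  Y=(-0.143352, 0.427540)  product (0.027714, 0.046269)
  m=-7: Y*=(-0.009563, 0.317496)  Y=(-0.331269, -0.028802)  product (0.012312, -0.104901)
  m=-6: Y*=(-0.272420, -0.360299)  Y=(0.025808, 0.170690)  product (0.054469, -0.055798)
  m=-5: Y*=(0.278209, 0.069827)  Y=(-0.314834, 0.128257)  product (-0.096545, 0.013698)
  m=-4: Y*=(0.128846, -0.059340)  Y=(0.039849, 0.055391)  product (0.008421, 0.004772)
  m=-3: Y*=(-0.162286, 0.326156)  Y=(-0.214854, 0.249782)  product (-0.046600, -0.110612)
  m=-2: Y*=(-0.009289, -0.042374)  Y=(0.017978, 0.009213)  product (0.000223, -0.000847)
  m=-1: Y*=(-0.264884, -0.213109)  Y=(-0.075466, 0.312726)  product (0.086634, -0.066754)
  m=+0: Y*=(0.095975, -0.000000)  Y=(0.005941, 0.000000)  product (0.000570, 0.000000)
  m=+1: Y*=(0.264884, -0.213109)  Y=(0.075466, 0.312726)  product (0.086634, 0.066754)
  m=+2: Y*=(-0.009289, 0.042374)  Y=(0.017978, -0.009213)  product (0.000223, 0.000847)
  m=+3: Y*=(0.162286, 0.326156)  Y=(0.214854, 0.249782)  product (-0.046600, 0.110612)
  m=+4: Y*=(0.128846, 0.059340)  Y=(0.039849, -0.055391)  product (0.008421, -0.004772)
  m=+5: Y*=(-0.278209, 0.069827)  Y=(0.314834, 0.128257)  product (-0.096545, -0.013698)
  m=+6: Y*=(-0.272420, 0.360299)  Y=(0.025808, -0.170690)  product (0.054469, 0.055798)
  m=+7: Y*=(0.009563, 0.317496)  Y=(0.331269, -0.028802)  product (0.012312, 0.104901)
  m=+8: Y*=(0.077747, 0.090891)  Y=(-0.143352, -0.427540)  product (0.027714, -0.046269)
Σ over m = (0.093828, 0.000000); ×(4π/17) → (0.069358, 0.000000). Real part: 0.069358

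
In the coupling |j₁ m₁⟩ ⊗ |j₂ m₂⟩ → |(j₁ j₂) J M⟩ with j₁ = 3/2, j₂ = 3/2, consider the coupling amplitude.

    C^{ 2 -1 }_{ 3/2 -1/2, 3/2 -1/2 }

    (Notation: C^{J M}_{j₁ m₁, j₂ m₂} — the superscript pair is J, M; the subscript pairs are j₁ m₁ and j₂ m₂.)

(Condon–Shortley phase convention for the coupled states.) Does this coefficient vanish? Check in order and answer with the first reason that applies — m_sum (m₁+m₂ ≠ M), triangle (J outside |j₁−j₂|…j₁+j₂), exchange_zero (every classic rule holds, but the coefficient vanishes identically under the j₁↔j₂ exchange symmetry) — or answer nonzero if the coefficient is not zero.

m-sum: m₁+m₂ = -1/2+(-1/2) = -1, M = -1  ✓
triangle: |j₁−j₂| = 0 ≤ J = 2 ≤ j₁+j₂ = 3  ✓
exchange: j₁=j₂ and m₁=m₂, and (−1)^(j₁+j₂−J) = (−1)^1 = −1 forces ⟨j₁m₁;j₂m₂|JM⟩ = −⟨j₂m₂;j₁m₁|JM⟩ = −⟨j₁m₁;j₂m₂|JM⟩ ⇒ the coefficient vanishes identically
Racah sum check: Σ_k collapses to 0 ⇒ CG = 0

exchange_zero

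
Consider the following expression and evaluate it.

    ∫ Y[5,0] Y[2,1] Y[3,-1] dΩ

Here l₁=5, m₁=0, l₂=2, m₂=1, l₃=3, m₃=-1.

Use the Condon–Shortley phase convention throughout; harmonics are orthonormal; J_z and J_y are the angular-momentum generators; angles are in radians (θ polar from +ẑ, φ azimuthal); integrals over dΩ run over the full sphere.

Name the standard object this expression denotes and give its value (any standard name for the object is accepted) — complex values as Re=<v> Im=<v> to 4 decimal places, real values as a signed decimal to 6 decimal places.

This is a Gaunt coefficient — the integral of a triple product of spherical harmonics over the sphere.
Checks pass: Σm=0; 10 even; l₃=3∈[3,7].
(2·5+1)(2·2+1)(2·3+1) = 385
Δ: 4! 6! 0! / 11! → 1/2310
sum: t=2:+1/144 = 1/144
3j²(5 2 3; 0 0 0) = Δ·Π!·Σ² = 10/231  (sign -1)
sum: t=3:−1/288 = -1/288
3j²(5 2 3; 0 1 -1) = Δ·Π!·Σ² = 5/231  (sign -1)
combine: 4πI² = 385·10/231·5/231 = 250/693
take √, sign +1: I = 0.16943318

Gaunt coefficient, +0.169433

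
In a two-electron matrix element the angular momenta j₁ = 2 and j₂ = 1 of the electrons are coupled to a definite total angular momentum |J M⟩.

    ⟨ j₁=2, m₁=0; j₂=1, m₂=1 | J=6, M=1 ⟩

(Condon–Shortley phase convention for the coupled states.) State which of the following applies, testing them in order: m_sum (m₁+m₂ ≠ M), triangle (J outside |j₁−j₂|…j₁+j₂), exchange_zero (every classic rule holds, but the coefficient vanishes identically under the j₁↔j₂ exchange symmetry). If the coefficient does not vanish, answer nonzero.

m-sum: m₁+m₂ = 0+1 = 1, M = 1  ✓
triangle: need |j₁−j₂| ≤ J ≤ j₁+j₂, i.e. J ∈ [1, 3]; J = 6 is outside ✗ ⇒ coefficient is 0

triangle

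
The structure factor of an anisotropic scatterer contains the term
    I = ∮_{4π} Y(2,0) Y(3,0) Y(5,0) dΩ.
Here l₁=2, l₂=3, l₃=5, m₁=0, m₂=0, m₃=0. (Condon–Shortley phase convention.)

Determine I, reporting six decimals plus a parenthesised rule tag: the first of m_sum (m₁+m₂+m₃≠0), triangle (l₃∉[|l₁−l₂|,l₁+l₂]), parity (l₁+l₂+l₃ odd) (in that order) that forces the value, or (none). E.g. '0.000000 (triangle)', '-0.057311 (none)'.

Rules hold: Σm=0, L=10 even, 1≤5≤5.
N = 5·7·11 = 385
Δ = 0!·4!·6!/11! = 1/2310
Racah Σ t=0..0: t=0:+1/144 = 1/144
⇒ 3j(2 3 5; 0 0 0)² = 10/231, sgn -1
(m-triple is (0,0,0) — same symbol as above.)
4πI² = N·(3j₀)²·(3jₘ)² = 500/693
I = +1·√(0.721501/4π) = 0.23961470
No selection rule forces the value: the integral is nonzero (none).

0.239615 (none)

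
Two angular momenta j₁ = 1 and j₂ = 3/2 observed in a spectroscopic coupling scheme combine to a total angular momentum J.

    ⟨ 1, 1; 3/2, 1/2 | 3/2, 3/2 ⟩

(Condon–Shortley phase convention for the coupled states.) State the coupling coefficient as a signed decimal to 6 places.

√[4·1!1!2!/5! · 2!0!2!1!3!0!] = √(8/5)
  +(−1)^0/∏(0,1,0,2,1,0)! = 1/2  (running 1/2)
⟨..|..⟩ = √(8/5)·(1/2) = +0.632456

+0.632456  (= +√(2/5))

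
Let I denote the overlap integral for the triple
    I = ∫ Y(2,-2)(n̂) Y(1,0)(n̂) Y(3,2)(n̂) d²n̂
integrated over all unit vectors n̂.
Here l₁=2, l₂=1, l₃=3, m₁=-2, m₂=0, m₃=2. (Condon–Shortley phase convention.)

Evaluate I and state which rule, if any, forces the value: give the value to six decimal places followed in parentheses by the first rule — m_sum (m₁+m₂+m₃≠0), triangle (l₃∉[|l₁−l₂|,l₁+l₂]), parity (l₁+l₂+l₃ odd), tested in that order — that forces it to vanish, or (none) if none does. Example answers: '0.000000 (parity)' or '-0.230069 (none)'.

m-sum 0 ✓  L=6 even ✓  1≤3≤3 ✓
Π(2lᵢ+1) = 5×3×7 = 105
triangle coeff Δ(2,1,3) = 1/105
Σ_t [0,0]: t=0:+1/4 = 1/4
(3j)²=3/35 [(2 1 3; 0 0 0)], sign=-1
Σ_t [0,0]: t=0:+1/24 = 1/24
(3j)²=1/21 [(2 1 3; -2 0 2)], sign=-1
⇒ 4πI² = 3/7
I = (+1)√(3/7/(4π)) = 0.18467439
No selection rule forces the value: the integral is nonzero (none).

0.184674 (none)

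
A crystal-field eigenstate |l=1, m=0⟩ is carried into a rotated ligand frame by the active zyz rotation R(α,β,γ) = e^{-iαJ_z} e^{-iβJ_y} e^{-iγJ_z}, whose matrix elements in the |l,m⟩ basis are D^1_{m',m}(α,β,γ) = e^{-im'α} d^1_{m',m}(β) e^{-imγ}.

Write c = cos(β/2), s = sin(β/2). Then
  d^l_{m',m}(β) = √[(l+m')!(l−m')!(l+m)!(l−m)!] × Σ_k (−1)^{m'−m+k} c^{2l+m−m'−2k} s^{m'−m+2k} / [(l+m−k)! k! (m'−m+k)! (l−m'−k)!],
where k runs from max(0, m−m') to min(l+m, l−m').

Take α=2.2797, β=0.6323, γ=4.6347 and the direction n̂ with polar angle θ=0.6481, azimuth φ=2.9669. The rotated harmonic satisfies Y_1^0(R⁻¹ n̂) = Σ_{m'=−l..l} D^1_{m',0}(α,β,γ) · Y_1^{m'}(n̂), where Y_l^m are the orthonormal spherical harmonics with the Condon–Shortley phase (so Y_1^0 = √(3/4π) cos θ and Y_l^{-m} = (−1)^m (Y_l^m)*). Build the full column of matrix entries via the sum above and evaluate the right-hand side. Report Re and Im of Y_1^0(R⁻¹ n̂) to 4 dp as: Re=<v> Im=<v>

Need the full column D^1_{m',0} for m'=−1..1 at α=2.2797, β=0.6323, γ=4.6347.
cos(β/2)=0.950439, sin(β/2)=0.310910
d^1_{-1,0}: single k=1 term ⇒ +0.417901;  D = -0.272055+0.317219i
d^1_{0,0}: k∈[0..1] ⇒ +0.903335 -0.096665 = +0.806670;  D = +0.806670+0.000000i
d^1_{1,0}: single k=0 term ⇒ -0.417901;  D = +0.272055+0.317219i
Y_1^{m'}(θ=0.6481,φ=2.9669) and Σ D·Y over m':
  (-0.2721+0.3172i)·(-0.2054-0.0362i)  (+0.8067+0.0000i)·(+0.3895+0.0000i)  (+0.2721+0.3172i)·(+0.2054-0.0362i)
Y_1^0(R⁻¹ n̂) = +0.448975+0.000000i

Re=0.4490 Im=0.0000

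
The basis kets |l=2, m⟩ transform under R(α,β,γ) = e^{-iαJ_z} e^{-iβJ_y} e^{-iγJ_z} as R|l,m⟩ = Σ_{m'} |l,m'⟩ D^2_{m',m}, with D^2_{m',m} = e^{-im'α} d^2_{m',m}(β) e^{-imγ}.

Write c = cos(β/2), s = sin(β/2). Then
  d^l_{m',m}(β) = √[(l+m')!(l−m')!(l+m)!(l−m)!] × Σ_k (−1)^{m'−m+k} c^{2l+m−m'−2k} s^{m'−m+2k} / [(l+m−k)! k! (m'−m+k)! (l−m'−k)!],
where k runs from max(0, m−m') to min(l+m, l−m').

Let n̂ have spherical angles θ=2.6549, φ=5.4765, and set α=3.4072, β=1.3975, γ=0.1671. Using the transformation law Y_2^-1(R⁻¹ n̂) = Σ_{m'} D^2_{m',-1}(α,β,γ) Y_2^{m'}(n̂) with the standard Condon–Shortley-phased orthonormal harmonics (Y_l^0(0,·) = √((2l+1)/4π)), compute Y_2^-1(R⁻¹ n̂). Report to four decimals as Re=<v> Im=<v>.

Re=-0.2559 Im=0.0768

Need the full column D^2_{m',-1} for m'=−2..2 at α=3.4072, β=1.3975, γ=0.1671.
cos(β/2)=0.765647, sin(β/2)=0.643261
d^2_{-2,-1}: single k=1 term ⇒ +0.577435;  D = +0.442273+0.371249i
d^2_{-1,-1}: k∈[0..1] ⇒ +0.343648 -0.727701 = -0.384053;  D = +0.348656+0.161045i
d^2_{0,-1}: k∈[0..1] ⇒ -0.707210 +0.499190 = -0.208020;  D = -0.205122-0.034599i
d^2_{1,-1}: k∈[0..1] ⇒ +0.727701 -0.171218 = +0.556483;  D = -0.553785+0.054729i
d^2_{2,-1}: single k=0 term ⇒ -0.407587;  D = -0.380865+0.145151i
Y_2^{m'}(θ=2.6549,φ=5.4765) and Σ D·Y over m':
  (+0.4423+0.3712i)·(-0.0036+0.0844i)  (+0.3487+0.1610i)·(-0.2210-0.2306i)  (-0.2051-0.0346i)·(+0.4238+0.0000i)  (-0.5538+0.0547i)·(+0.2210-0.2306i)  (-0.3809+0.1452i)·(-0.0036-0.0844i)
Y_2^-1(R⁻¹ n̂) = -0.255899+0.076776i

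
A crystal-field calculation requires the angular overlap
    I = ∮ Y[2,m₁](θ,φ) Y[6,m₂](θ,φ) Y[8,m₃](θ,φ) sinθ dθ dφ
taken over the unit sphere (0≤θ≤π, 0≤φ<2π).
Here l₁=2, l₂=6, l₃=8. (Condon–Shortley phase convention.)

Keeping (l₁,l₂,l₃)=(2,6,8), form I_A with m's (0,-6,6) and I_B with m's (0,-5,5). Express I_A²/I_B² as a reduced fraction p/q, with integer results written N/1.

7/18

Same 2,6,8: normalisation and zero-m 3j drop out of the ratio.
A: Δ: 0! 4! 12! / 17! → 1/30940; sum: t=0:+1/1916006400 = 1/1916006400; 3j²(2 6 8; 0 -6 6) = Δ·Π!·Σ² = 1/340  (sign +1)
B: Δ: 0! 4! 12! / 17! → 1/30940; sum: t=0:+1/159667200 = 1/159667200; 3j²(2 6 8; 0 -5 5) = Δ·Π!·Σ² = 9/1190  (sign -1)
I_A²/I_B² = (1/340)/(9/1190) = 7/18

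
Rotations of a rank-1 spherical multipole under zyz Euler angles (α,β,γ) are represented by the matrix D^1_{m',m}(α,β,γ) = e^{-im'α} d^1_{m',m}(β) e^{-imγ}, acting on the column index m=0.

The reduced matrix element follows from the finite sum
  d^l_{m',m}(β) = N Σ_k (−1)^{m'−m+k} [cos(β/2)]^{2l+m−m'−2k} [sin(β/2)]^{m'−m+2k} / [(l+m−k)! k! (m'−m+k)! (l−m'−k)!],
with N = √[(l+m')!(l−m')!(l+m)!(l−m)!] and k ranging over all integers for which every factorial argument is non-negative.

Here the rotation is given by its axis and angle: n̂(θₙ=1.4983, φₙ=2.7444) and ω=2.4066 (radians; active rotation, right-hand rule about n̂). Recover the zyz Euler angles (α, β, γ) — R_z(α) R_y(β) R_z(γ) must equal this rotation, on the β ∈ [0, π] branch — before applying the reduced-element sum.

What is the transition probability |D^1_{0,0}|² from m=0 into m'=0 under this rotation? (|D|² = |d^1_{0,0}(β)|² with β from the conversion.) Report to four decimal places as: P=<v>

Axis–angle → zyz. n̂ = (sinθₙcosφₙ, sinθₙsinφₙ, cosθₙ) = (-0.919728, +0.385815, +0.072433), ω = 2.4066.
R = I cosω + sinω [n̂]ₓ + (1−cosω) n̂n̂ᵀ gives
  R = [+0.731584, -0.666654, +0.142682; -0.569510, -0.482558, +0.665430; -0.374759, -0.568076, -0.732697]
β = atan2(√(R₁₃²+R₂₃²), R₃₃) = 2.393073; α = atan2(R₂₃, R₁₃) mod 2π = 1.359574; γ = atan2(R₃₂, −R₃₁) mod 2π = 5.295552
D^1_{0,0}(1.3596,2.3931,5.2956) = e^{-i·0·1.3596}·d^1_{0,0}(2.3931)·e^{-i·0·5.2956}. Compute d first:
Half-angle: c=0.365584, s=0.930778. N=√(1·1·1·1)=1.000000
Admissible k: 0..1 (factorial args all ≥0)
  k=0: (−1)^0·1.0000/(1)·0.3656^2·0.9308^0 = +0.133651
  k=1: (−1)^1·1.0000/(1)·0.3656^0·0.9308^2 = -0.866349
d^1_{0,0}(2.3931) = +0.133651 -0.866349 = -0.732697
|D^1_{0,0}|² = |d^1_{0,0}(β)|² = (-0.732697)² = 0.536845 (the z-rotation phases have unit modulus)

P=0.5368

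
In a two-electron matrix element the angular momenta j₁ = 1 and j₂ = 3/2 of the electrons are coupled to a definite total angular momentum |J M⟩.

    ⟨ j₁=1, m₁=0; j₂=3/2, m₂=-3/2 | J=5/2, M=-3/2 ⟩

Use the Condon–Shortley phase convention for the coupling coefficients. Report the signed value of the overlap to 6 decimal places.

+√(2/5) = +0.632456

√[6·0!2!3!/6! · 1!1!0!3!1!4!] = √(72/5)
  +(−1)^0/∏(0,0,1,0,1,3)! = 1/6  (running 1/6)
⟨..|..⟩ = √(72/5)·(1/6) = +0.632456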